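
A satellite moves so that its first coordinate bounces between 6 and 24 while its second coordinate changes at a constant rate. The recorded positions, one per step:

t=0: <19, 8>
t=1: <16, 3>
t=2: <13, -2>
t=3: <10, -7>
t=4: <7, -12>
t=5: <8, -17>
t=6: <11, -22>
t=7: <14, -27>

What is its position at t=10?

The first coordinate travels 3 per step and bounces off the walls at 6 and 24.
  step 8: 14 → 17
  step 9: 17 → 20
  step 10: 20 → 23
The second coordinate changes by -5 each step: at step 10 it is -42.

<23, -42>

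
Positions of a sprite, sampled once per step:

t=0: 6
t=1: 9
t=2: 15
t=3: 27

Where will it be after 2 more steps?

99

Step-to-step displacements: +3, +6, +12; each is 2× the previous.
step 4: 27 + 24 → 51
step 5: 51 + 48 → 99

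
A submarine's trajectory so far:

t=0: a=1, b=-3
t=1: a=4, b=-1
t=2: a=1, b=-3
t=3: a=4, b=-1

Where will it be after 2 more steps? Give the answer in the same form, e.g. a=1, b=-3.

a=4, b=-1

Consecutive displacements (+3,+2), (-3,-2), (+3,+2) scale by a factor of -1 each step.
step 4: a=4, b=-1 + (-3,-2) → a=1, b=-3
step 5: a=1, b=-3 + (+3,+2) → a=4, b=-1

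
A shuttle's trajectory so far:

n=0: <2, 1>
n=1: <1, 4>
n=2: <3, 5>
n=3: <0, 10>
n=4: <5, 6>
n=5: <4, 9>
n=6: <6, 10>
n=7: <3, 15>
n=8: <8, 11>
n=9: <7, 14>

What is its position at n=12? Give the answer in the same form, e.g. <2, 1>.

<11, 16>

The moves between consecutive positions are <-1, +3>, <+2, +1>, <-3, +5>, <+5, -4>, <-1, +3>, <+2, +1>, <-3, +5>, <+5, -4>, <-1, +3>; they repeat the 4-cycle [<-1, +3>, <+2, +1>, <-3, +5>, <+5, -4>].
step 10: apply <+2, +1> → <9, 15>
step 11: apply <-3, +5> → <6, 20>
step 12: apply <+5, -4> → <11, 16>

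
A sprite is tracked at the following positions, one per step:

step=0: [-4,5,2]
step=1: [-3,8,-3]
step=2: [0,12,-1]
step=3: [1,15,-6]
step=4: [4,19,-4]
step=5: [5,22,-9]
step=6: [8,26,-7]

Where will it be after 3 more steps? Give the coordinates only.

[13,36,-15]

The moves between consecutive positions are [+1,+3,-5], [+3,+4,+2], [+1,+3,-5], [+3,+4,+2], [+1,+3,-5], [+3,+4,+2]; they repeat the 2-cycle [[+1,+3,-5], [+3,+4,+2]].
step 7: apply [+1,+3,-5] → [9,29,-12]
step 8: apply [+3,+4,+2] → [12,33,-10]
step 9: apply [+1,+3,-5] → [13,36,-15]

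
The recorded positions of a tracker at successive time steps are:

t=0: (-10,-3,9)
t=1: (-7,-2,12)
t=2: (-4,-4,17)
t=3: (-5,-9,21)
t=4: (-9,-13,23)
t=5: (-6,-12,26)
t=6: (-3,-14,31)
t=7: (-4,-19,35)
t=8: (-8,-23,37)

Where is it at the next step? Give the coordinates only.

The moves between consecutive positions are (+3,+1,+3), (+3,-2,+5), (-1,-5,+4), (-4,-4,+2), (+3,+1,+3), (+3,-2,+5), (-1,-5,+4), (-4,-4,+2); they repeat the 4-cycle [(+3,+1,+3), (+3,-2,+5), (-1,-5,+4), (-4,-4,+2)].
step 9: apply (+3,+1,+3) → (-5,-22,40)

(-5,-22,40)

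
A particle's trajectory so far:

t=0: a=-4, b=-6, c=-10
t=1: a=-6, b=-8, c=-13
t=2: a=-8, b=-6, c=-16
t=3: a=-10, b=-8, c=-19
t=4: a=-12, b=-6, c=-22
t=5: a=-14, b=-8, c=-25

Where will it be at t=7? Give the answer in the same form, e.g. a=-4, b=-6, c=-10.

a=-18, b=-8, c=-31

The a coordinate changes by -2 each step, so at step 7 it is -4 + 7·(-2) = -18.
The b coordinate repeats the cycle [-6, -8] with period 2; step 7 mod 2 = 1, giving -8.
The c coordinate changes by -3 each step, so at step 7 it is -10 + 7·(-3) = -31.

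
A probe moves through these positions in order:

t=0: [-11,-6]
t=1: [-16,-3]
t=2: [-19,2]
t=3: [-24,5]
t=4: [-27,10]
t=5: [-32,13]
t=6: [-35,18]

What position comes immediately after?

[-40,21]

The moves between consecutive positions are [-5,+3], [-3,+5], [-5,+3], [-3,+5], [-5,+3], [-3,+5]; they repeat the 2-cycle [[-5,+3], [-3,+5]].
step 7: apply [-5,+3] → [-40,21]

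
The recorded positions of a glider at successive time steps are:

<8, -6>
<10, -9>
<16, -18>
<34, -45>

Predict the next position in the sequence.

<88, -126>

The jumps are <+2, -3>, <+6, -9>, <+18, -27> — a geometric progression with ratio 3.
step 4: <34, -45> + <+54, -81> → <88, -126>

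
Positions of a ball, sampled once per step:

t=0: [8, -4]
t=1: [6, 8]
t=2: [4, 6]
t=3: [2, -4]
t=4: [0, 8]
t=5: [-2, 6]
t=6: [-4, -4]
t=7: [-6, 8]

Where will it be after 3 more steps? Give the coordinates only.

The first coordinate changes by -2 each step, so at step 10 it is 8 + 10·(-2) = -12.
The second coordinate repeats the cycle [-4, 8, 6] with period 3; step 10 mod 3 = 1, giving 8.

[-12, 8]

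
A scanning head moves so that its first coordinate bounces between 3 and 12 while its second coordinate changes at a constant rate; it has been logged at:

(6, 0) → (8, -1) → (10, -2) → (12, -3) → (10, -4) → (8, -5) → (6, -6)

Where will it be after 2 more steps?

(4, -8)

The first coordinate travels 2 per step and bounces off the walls at 3 and 12.
  step 7: 6 → 4
  step 8: 4 → 4
The second coordinate changes by -1 each step: at step 8 it is -8.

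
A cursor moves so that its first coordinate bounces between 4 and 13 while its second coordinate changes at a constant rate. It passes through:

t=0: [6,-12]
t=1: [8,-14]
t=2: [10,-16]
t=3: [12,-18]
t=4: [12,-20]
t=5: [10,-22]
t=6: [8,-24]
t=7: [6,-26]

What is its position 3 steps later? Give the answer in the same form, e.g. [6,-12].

The first coordinate reflects between 4 and 13, moving 2 per step.
  step 8: 6 → 4
  step 9: 4 → 6
  step 10: 6 → 8
The second coordinate changes by -2 each step: at step 10 it is -32.

[8,-32]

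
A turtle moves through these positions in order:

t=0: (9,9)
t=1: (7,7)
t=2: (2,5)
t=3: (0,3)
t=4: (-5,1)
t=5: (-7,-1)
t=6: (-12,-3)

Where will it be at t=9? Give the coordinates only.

(-21,-9)

The moves between consecutive positions are (-2,-2), (-5,-2), (-2,-2), (-5,-2), (-2,-2), (-5,-2); they repeat the 2-cycle [(-2,-2), (-5,-2)].
step 7: apply (-2,-2) → (-14,-5)
step 8: apply (-5,-2) → (-19,-7)
step 9: apply (-2,-2) → (-21,-9)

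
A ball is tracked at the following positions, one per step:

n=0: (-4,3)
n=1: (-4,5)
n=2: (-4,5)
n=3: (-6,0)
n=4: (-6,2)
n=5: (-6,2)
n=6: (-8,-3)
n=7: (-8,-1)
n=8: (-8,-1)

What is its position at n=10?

Differencing gives (+0,+2), (+0,+0), (-2,-5), (+0,+2), (+0,+0), (-2,-5), (+0,+2), (+0,+0). This is the pattern (+0,+2), (+0,+0), (-2,-5) repeated.
step 9: apply (-2,-5) → (-10,-6)
step 10: apply (+0,+2) → (-10,-4)

(-10,-4)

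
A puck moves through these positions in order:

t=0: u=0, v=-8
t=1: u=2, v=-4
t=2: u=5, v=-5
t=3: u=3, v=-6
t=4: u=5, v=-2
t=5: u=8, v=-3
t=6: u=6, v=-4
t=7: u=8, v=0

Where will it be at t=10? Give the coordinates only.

u=11, v=2

The moves between consecutive positions are (+2, +4), (+3, -1), (-2, -1), (+2, +4), (+3, -1), (-2, -1), (+2, +4); they repeat the 3-cycle [(+2, +4), (+3, -1), (-2, -1)].
step 8: apply (+3, -1) → u=11, v=-1
step 9: apply (-2, -1) → u=9, v=-2
step 10: apply (+2, +4) → u=11, v=2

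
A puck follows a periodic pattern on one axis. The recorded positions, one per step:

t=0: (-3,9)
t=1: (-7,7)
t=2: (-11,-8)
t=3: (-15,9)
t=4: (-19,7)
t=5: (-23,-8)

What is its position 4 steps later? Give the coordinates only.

The first coordinate changes by -4 each step, so at step 9 it is -3 + 9·(-4) = -39.
The second coordinate repeats the cycle [9, 7, -8] with period 3; step 9 mod 3 = 0, giving 9.

(-39,9)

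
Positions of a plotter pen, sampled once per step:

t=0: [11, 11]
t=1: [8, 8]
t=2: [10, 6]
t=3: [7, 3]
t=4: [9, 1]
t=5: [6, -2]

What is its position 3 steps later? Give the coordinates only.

The moves between consecutive positions are [-3, -3], [+2, -2], [-3, -3], [+2, -2], [-3, -3]; they repeat the 2-cycle [[-3, -3], [+2, -2]].
step 6: apply [+2, -2] → [8, -4]
step 7: apply [-3, -3] → [5, -7]
step 8: apply [+2, -2] → [7, -9]

[7, -9]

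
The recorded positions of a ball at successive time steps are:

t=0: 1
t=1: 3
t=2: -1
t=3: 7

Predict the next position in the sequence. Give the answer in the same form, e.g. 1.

Step-to-step displacements: +2, -4, +8; each is -2× the previous.
step 4: 7 − 16 → -9

-9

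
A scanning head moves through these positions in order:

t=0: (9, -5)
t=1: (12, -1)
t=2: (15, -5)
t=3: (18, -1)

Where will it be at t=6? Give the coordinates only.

First: linear, +3 per step → 27 at step 6.
Second: cycles through -5, -1 every 2 steps. Step 6 lands at position 0 of the cycle → -5.

(27, -5)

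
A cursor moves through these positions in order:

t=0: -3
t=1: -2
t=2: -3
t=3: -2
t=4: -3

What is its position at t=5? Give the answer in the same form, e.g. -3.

Consecutive displacements +1, -1, +1, -1 scale by a factor of -1 each step.
step 5: -3 + 1 → -2

-2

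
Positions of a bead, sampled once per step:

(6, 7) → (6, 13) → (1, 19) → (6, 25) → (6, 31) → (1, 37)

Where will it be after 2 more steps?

(6, 49)

First: cycles through 6, 6, 1 every 3 steps. Step 7 lands at position 1 of the cycle → 6.
Second: linear, +6 per step → 49 at step 7.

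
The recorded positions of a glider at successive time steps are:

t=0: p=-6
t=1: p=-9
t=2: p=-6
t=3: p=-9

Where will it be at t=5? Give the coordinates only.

p=-9

The jumps are -3, +3, -3 — a geometric progression with ratio -1.
step 4: -9 + 3 → p=-6
step 5: -6 − 3 → p=-9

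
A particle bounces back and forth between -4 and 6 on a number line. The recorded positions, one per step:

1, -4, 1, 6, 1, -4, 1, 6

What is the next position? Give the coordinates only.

The value travels 5 per step and bounces off the walls at -4 and 6.
  step 8: 6 → 1

1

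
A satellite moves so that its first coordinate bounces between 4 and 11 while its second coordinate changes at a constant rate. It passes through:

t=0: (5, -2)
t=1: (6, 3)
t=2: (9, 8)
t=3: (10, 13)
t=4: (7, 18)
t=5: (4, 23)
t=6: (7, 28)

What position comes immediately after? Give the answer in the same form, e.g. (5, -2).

The first coordinate travels 3 per step and bounces off the walls at 4 and 11.
  step 7: 7 → 10
The second coordinate changes by +5 each step: at step 7 it is 33.

(10, 33)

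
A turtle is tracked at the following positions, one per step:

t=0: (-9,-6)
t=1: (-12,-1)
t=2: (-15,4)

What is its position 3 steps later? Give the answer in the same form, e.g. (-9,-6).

Constant displacement of (-3,+5) per step.
step 3: (-15,4) + (-3,+5) → (-18,9)
step 4: (-18,9) + (-3,+5) → (-21,14)
step 5: (-21,14) + (-3,+5) → (-24,19)

(-24,19)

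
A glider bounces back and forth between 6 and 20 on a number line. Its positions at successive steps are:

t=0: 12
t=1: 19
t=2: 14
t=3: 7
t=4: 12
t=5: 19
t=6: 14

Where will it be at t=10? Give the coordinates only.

The value travels 7 per step and bounces off the walls at 6 and 20.
  step 7: 14 → 7
  step 8: 7 → 12
  step 9: 12 → 19
  step 10: 19 → 14

14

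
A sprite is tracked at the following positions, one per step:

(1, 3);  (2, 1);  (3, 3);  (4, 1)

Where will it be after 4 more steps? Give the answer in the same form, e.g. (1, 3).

(8, 1)

The first coordinate changes by +1 each step, so at step 7 it is 1 + 7·(1) = 8.
The second coordinate repeats the cycle [3, 1] with period 2; step 7 mod 2 = 1, giving 1.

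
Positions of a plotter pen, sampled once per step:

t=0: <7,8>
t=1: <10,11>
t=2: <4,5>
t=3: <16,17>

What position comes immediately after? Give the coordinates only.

<-8,-7>

Consecutive displacements <+3,+3>, <-6,-6>, <+12,+12> scale by a factor of -2 each step.
step 4: <16,17> + <-24,-24> → <-8,-7>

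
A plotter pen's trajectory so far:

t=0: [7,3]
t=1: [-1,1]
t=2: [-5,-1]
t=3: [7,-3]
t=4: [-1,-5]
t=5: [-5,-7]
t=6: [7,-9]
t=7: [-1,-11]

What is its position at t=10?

[-1,-17]

The first coordinate repeats the cycle [7, -1, -5] with period 3; step 10 mod 3 = 1, giving -1.
The second coordinate changes by -2 each step, so at step 10 it is 3 + 10·(-2) = -17.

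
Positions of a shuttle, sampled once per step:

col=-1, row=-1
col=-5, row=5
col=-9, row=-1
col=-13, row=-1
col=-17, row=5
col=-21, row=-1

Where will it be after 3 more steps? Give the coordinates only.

col=-33, row=-1

The col coordinate changes by -4 each step, so at step 8 it is -1 + 8·(-4) = -33.
The row coordinate repeats the cycle [-1, 5, -1] with period 3; step 8 mod 3 = 2, giving -1.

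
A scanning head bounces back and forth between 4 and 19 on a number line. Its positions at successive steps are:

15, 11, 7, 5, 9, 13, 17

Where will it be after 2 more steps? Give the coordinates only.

The value reflects between 4 and 19, moving 4 per step.
  step 7: 17 → 17
  step 8: 17 → 13

13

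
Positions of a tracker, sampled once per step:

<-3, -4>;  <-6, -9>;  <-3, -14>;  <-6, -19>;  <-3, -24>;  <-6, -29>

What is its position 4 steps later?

The first coordinate repeats the cycle [-3, -6] with period 2; step 9 mod 2 = 1, giving -6.
The second coordinate changes by -5 each step, so at step 9 it is -4 + 9·(-5) = -49.

<-6, -49>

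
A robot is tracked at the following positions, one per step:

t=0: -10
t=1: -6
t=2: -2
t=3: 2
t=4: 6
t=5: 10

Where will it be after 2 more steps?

The position changes by +4 every step.
step 6: 10 + 4 → 14
step 7: 14 + 4 → 18

18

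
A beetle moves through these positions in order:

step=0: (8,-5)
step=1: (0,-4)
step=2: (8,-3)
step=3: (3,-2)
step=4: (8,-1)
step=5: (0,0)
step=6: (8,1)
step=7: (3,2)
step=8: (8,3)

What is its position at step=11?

(3,6)

The first coordinate repeats the cycle [8, 0, 8, 3] with period 4; step 11 mod 4 = 3, giving 3.
The second coordinate changes by +1 each step, so at step 11 it is -5 + 11·(1) = 6.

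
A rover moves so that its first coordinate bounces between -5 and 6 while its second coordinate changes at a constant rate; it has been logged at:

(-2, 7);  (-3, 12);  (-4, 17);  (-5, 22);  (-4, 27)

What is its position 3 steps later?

The first coordinate reflects between -5 and 6, moving 1 per step.
  step 5: -4 → -3
  step 6: -3 → -2
  step 7: -2 → -1
The second coordinate changes by +5 each step: at step 7 it is 42.

(-1, 42)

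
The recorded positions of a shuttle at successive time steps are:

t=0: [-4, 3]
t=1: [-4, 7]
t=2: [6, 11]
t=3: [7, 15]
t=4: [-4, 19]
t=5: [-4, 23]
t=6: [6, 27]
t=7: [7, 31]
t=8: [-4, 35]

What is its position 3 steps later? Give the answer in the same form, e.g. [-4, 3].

The first coordinate repeats the cycle [-4, -4, 6, 7] with period 4; step 11 mod 4 = 3, giving 7.
The second coordinate changes by +4 each step, so at step 11 it is 3 + 11·(4) = 47.

[7, 47]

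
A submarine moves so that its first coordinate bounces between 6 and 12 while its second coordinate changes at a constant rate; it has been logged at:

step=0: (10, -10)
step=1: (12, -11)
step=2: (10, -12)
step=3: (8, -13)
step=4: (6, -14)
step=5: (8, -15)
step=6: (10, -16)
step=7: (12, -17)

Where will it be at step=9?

(8, -19)

The first coordinate reflects between 6 and 12, moving 2 per step.
  step 8: 12 → 10
  step 9: 10 → 8
The second coordinate changes by -1 each step: at step 9 it is -19.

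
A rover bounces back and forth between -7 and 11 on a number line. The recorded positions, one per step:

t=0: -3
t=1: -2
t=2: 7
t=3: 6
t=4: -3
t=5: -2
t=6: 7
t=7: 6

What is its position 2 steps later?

-2

The value reflects between -7 and 11, moving 9 per step.
  step 8: 6 → -3
  step 9: -3 → -2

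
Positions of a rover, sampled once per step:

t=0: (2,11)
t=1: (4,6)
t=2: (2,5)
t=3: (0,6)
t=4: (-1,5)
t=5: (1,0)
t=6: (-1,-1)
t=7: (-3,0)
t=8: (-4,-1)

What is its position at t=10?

(-4,-7)

Differencing gives (+2,-5), (-2,-1), (-2,+1), (-1,-1), (+2,-5), (-2,-1), (-2,+1), (-1,-1). This is the pattern (+2,-5), (-2,-1), (-2,+1), (-1,-1) repeated.
step 9: apply (+2,-5) → (-2,-6)
step 10: apply (-2,-1) → (-4,-7)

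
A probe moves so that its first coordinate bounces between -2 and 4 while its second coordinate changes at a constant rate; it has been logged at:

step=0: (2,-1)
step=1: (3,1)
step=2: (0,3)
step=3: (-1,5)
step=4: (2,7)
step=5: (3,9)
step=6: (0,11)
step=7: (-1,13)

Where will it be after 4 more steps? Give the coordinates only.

(-1,21)

The first coordinate reflects between -2 and 4, moving 3 per step.
  step 8: -1 → 2
  step 9: 2 → 3
  step 10: 3 → 0
  step 11: 0 → -1
The second coordinate changes by +2 each step: at step 11 it is 21.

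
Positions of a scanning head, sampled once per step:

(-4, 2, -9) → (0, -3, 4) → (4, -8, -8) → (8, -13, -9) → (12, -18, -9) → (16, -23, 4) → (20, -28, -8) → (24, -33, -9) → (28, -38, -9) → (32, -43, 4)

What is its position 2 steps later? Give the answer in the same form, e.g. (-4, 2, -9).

(40, -53, -9)

First: linear, +4 per step → 40 at step 11.
Second: linear, -5 per step → -53 at step 11.
Third: cycles through -9, 4, -8, -9 every 4 steps. Step 11 lands at position 3 of the cycle → -9.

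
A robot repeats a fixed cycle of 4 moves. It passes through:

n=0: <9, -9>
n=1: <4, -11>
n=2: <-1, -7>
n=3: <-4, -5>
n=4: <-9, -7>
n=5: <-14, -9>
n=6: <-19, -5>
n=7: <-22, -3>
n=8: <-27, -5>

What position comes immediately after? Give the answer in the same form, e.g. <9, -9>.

<-32, -7>

Step-to-step displacements: <-5, -2>, <-5, +4>, <-3, +2>, <-5, -2>, <-5, -2>, <-5, +4>, <-3, +2>, <-5, -2> — a repeating cycle of length 4.
step 9: apply <-5, -2> → <-32, -7>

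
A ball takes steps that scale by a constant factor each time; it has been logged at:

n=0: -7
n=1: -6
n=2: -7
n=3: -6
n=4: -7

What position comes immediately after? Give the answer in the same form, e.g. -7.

-6

Consecutive displacements +1, -1, +1, -1 scale by a factor of -1 each step.
step 5: -7 + 1 → -6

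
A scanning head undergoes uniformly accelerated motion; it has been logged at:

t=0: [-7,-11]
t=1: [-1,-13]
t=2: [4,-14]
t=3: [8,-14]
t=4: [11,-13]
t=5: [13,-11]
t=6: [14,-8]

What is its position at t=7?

Successive displacements: [+6,-2], [+5,-1], [+4,+0], [+3,+1], [+2,+2], [+1,+3] — each changes by [-1,+1].
step 7: [14,-8] + [+0,+4] → [14,-4]

[14,-4]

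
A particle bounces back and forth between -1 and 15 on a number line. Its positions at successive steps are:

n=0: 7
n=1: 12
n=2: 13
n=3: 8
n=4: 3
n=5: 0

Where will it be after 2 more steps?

The value travels 5 per step and bounces off the walls at -1 and 15.
  step 6: 0 → 5
  step 7: 5 → 10

10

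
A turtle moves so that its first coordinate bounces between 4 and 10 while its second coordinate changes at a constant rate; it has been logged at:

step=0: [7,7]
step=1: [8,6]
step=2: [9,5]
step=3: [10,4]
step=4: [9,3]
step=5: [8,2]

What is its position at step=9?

[4,-2]

The first coordinate reflects between 4 and 10, moving 1 per step.
  step 6: 8 → 7
  step 7: 7 → 6
  step 8: 6 → 5
  step 9: 5 → 4
The second coordinate changes by -1 each step: at step 9 it is -2.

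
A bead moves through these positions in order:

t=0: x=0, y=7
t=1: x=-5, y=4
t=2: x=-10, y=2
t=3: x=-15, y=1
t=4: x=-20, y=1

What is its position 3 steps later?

x=-35, y=7

Successive displacements: (-5, -3), (-5, -2), (-5, -1), (-5, +0) — each changes by (+0, +1).
step 5: x=-20, y=1 + (-5, +1) → x=-25, y=2
step 6: x=-25, y=2 + (-5, +2) → x=-30, y=4
step 7: x=-30, y=4 + (-5, +3) → x=-35, y=7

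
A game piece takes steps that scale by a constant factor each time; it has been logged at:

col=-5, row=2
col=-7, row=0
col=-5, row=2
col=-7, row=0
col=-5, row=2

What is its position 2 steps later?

The jumps are (-2,-2), (+2,+2), (-2,-2), (+2,+2) — a geometric progression with ratio -1.
step 5: col=-5, row=2 + (-2,-2) → col=-7, row=0
step 6: col=-7, row=0 + (+2,+2) → col=-5, row=2

col=-5, row=2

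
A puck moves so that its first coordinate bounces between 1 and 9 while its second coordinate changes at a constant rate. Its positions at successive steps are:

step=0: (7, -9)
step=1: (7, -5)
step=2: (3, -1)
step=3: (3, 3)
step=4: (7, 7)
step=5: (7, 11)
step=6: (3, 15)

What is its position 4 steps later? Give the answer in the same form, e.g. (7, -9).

(3, 31)

The first coordinate reflects between 1 and 9, moving 4 per step.
  step 7: 3 → 3
  step 8: 3 → 7
  step 9: 7 → 7
  step 10: 7 → 3
The second coordinate changes by +4 each step: at step 10 it is 31.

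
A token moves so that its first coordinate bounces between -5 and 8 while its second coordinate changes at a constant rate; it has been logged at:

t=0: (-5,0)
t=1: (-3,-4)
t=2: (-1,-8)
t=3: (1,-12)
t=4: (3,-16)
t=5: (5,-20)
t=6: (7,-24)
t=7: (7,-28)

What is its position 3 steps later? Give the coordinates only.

(1,-40)

The first coordinate travels 2 per step and bounces off the walls at -5 and 8.
  step 8: 7 → 5
  step 9: 5 → 3
  step 10: 3 → 1
The second coordinate changes by -4 each step: at step 10 it is -40.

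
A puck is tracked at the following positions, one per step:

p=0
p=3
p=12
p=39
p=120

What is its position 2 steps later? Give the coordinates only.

Step-to-step displacements: +3, +9, +27, +81; each is 3× the previous.
step 5: 120 + 243 → p=363
step 6: 363 + 729 → p=1092

p=1092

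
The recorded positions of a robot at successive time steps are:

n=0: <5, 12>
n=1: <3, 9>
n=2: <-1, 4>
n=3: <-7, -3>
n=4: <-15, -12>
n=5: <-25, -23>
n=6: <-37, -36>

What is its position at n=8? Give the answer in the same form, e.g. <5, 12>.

<-67, -68>

First differences are <-2, -3>, <-4, -5>, <-6, -7>, <-8, -9>, <-10, -11>, <-12, -13>; their common second difference is <-2, -2> (constant acceleration).
step 7: <-37, -36> + <-14, -15> → <-51, -51>
step 8: <-51, -51> + <-16, -17> → <-67, -68>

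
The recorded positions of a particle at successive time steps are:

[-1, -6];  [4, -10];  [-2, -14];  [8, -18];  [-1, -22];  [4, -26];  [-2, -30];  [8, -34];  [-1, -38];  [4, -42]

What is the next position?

[-2, -46]

The first coordinate repeats the cycle [-1, 4, -2, 8] with period 4; step 10 mod 4 = 2, giving -2.
The second coordinate changes by -4 each step, so at step 10 it is -6 + 10·(-4) = -46.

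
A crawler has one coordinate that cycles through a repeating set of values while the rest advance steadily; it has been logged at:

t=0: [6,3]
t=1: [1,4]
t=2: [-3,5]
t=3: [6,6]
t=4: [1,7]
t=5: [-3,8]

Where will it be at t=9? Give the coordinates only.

First: cycles through 6, 1, -3 every 3 steps. Step 9 lands at position 0 of the cycle → 6.
Second: linear, +1 per step → 12 at step 9.

[6,12]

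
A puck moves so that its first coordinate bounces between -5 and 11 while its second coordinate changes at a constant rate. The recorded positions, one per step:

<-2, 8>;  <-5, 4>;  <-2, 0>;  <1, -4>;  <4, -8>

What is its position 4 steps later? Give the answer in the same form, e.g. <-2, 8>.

The first coordinate reflects between -5 and 11, moving 3 per step.
  step 5: 4 → 7
  step 6: 7 → 10
  step 7: 10 → 9
  step 8: 9 → 6
The second coordinate changes by -4 each step: at step 8 it is -24.

<6, -24>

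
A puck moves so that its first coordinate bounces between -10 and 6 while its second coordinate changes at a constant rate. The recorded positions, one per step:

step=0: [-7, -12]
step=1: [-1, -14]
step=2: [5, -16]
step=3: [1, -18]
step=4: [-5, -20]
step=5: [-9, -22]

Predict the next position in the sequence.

[-3, -24]

The first coordinate reflects between -10 and 6, moving 6 per step.
  step 6: -9 → -3
The second coordinate changes by -2 each step: at step 6 it is -24.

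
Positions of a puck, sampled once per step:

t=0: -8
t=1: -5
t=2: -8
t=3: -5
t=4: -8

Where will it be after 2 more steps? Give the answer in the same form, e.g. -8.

Consecutive displacements +3, -3, +3, -3 scale by a factor of -1 each step.
step 5: -8 + 3 → -5
step 6: -5 − 3 → -8

-8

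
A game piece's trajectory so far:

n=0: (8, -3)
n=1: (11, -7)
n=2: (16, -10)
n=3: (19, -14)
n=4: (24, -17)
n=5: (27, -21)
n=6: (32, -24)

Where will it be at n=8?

(40, -31)

Differencing gives (+3, -4), (+5, -3), (+3, -4), (+5, -3), (+3, -4), (+5, -3). This is the pattern (+3, -4), (+5, -3) repeated.
step 7: apply (+3, -4) → (35, -28)
step 8: apply (+5, -3) → (40, -31)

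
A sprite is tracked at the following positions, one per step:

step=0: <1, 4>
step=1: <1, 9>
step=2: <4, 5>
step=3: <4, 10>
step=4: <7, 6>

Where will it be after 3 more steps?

Step-to-step displacements: <+0, +5>, <+3, -4>, <+0, +5>, <+3, -4> — a repeating cycle of length 2.
step 5: apply <+0, +5> → <7, 11>
step 6: apply <+3, -4> → <10, 7>
step 7: apply <+0, +5> → <10, 12>

<10, 12>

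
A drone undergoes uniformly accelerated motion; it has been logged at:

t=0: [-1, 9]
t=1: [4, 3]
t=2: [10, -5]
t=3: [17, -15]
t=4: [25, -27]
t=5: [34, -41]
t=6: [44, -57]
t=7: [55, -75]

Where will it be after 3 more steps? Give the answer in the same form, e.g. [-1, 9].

Taking differences between consecutive positions: [+5, -6], [+6, -8], [+7, -10], [+8, -12], [+9, -14], [+10, -16], [+11, -18]. These grow by [+1, -2] each step.
step 8: [55, -75] + [+12, -20] → [67, -95]
step 9: [67, -95] + [+13, -22] → [80, -117]
step 10: [80, -117] + [+14, -24] → [94, -141]

[94, -141]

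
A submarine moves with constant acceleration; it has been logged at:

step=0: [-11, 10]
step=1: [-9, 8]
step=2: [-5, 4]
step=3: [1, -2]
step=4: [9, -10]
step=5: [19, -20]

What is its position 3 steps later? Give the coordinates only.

First differences are [+2, -2], [+4, -4], [+6, -6], [+8, -8], [+10, -10]; their common second difference is [+2, -2] (constant acceleration).
step 6: [19, -20] + [+12, -12] → [31, -32]
step 7: [31, -32] + [+14, -14] → [45, -46]
step 8: [45, -46] + [+16, -16] → [61, -62]

[61, -62]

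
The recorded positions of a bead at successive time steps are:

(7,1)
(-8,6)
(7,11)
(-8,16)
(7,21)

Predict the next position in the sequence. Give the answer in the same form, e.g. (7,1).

(-8,26)

First: cycles through 7, -8 every 2 steps. Step 5 lands at position 1 of the cycle → -8.
Second: linear, +5 per step → 26 at step 5.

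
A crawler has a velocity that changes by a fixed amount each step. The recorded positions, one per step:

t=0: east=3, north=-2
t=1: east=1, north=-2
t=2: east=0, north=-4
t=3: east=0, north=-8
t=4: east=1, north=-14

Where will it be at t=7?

Successive displacements: (-2, +0), (-1, -2), (+0, -4), (+1, -6) — each changes by (+1, -2).
step 5: east=1, north=-14 + (+2, -8) → east=3, north=-22
step 6: east=3, north=-22 + (+3, -10) → east=6, north=-32
step 7: east=6, north=-32 + (+4, -12) → east=10, north=-44

east=10, north=-44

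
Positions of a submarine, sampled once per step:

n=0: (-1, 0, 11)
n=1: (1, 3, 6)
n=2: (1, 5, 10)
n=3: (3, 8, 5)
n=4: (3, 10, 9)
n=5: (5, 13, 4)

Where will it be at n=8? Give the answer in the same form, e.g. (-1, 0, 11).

Step-to-step displacements: (+2, +3, -5), (+0, +2, +4), (+2, +3, -5), (+0, +2, +4), (+2, +3, -5) — a repeating cycle of length 2.
step 6: apply (+0, +2, +4) → (5, 15, 8)
step 7: apply (+2, +3, -5) → (7, 18, 3)
step 8: apply (+0, +2, +4) → (7, 20, 7)

(7, 20, 7)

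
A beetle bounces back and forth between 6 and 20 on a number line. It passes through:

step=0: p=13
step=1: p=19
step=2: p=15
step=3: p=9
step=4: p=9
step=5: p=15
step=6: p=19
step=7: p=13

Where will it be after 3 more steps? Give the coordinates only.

p=17

The value travels 6 per step and bounces off the walls at 6 and 20.
  step 8: 13 → 7
  step 9: 7 → 11
  step 10: 11 → 17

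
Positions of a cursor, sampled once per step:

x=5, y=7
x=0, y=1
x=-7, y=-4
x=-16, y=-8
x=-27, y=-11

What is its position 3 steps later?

x=-72, y=-14

First differences are (-5, -6), (-7, -5), (-9, -4), (-11, -3); their common second difference is (-2, +1) (constant acceleration).
step 5: x=-27, y=-11 + (-13, -2) → x=-40, y=-13
step 6: x=-40, y=-13 + (-15, -1) → x=-55, y=-14
step 7: x=-55, y=-14 + (-17, +0) → x=-72, y=-14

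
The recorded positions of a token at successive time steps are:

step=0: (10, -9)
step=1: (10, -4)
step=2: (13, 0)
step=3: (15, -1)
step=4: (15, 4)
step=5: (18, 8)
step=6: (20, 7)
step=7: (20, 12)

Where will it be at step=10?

(25, 20)

Step-to-step displacements: (+0, +5), (+3, +4), (+2, -1), (+0, +5), (+3, +4), (+2, -1), (+0, +5) — a repeating cycle of length 3.
step 8: apply (+3, +4) → (23, 16)
step 9: apply (+2, -1) → (25, 15)
step 10: apply (+0, +5) → (25, 20)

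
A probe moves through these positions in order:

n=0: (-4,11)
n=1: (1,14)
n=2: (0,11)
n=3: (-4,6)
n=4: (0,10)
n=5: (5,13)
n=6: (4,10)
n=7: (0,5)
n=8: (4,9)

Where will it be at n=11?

The moves between consecutive positions are (+5,+3), (-1,-3), (-4,-5), (+4,+4), (+5,+3), (-1,-3), (-4,-5), (+4,+4); they repeat the 4-cycle [(+5,+3), (-1,-3), (-4,-5), (+4,+4)].
step 9: apply (+5,+3) → (9,12)
step 10: apply (-1,-3) → (8,9)
step 11: apply (-4,-5) → (4,4)

(4,4)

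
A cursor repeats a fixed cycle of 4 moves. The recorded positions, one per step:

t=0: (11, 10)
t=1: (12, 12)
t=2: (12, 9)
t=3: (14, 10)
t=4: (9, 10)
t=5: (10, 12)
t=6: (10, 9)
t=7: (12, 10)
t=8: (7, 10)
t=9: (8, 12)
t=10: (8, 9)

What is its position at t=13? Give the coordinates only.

(6, 12)

The moves between consecutive positions are (+1, +2), (+0, -3), (+2, +1), (-5, +0), (+1, +2), (+0, -3), (+2, +1), (-5, +0), (+1, +2), (+0, -3); they repeat the 4-cycle [(+1, +2), (+0, -3), (+2, +1), (-5, +0)].
step 11: apply (+2, +1) → (10, 10)
step 12: apply (-5, +0) → (5, 10)
step 13: apply (+1, +2) → (6, 12)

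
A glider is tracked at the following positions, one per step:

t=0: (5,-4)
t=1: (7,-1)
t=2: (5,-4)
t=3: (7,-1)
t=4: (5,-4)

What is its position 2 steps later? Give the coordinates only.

(5,-4)

The jumps are (+2,+3), (-2,-3), (+2,+3), (-2,-3) — a geometric progression with ratio -1.
step 5: (5,-4) + (+2,+3) → (7,-1)
step 6: (7,-1) + (-2,-3) → (5,-4)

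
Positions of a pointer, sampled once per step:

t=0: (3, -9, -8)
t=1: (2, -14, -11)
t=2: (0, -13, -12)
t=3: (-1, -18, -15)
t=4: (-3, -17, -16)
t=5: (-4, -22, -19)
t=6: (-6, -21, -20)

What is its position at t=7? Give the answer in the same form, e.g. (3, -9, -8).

(-7, -26, -23)

Step-to-step displacements: (-1, -5, -3), (-2, +1, -1), (-1, -5, -3), (-2, +1, -1), (-1, -5, -3), (-2, +1, -1) — a repeating cycle of length 2.
step 7: apply (-1, -5, -3) → (-7, -26, -23)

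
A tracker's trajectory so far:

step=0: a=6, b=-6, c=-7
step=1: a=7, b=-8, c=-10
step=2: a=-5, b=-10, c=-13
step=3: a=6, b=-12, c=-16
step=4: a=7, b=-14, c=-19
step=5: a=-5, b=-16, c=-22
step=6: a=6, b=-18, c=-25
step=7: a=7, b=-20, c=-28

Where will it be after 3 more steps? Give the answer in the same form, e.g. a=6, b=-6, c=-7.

a=7, b=-26, c=-37

A: cycles through 6, 7, -5 every 3 steps. Step 10 lands at position 1 of the cycle → 7.
B: linear, -2 per step → -26 at step 10.
C: linear, -3 per step → -37 at step 10.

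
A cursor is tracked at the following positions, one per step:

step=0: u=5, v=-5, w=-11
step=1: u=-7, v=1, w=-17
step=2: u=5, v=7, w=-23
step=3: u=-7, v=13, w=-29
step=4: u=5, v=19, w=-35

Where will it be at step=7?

U: cycles through 5, -7 every 2 steps. Step 7 lands at position 1 of the cycle → -7.
V: linear, +6 per step → 37 at step 7.
W: linear, -6 per step → -53 at step 7.

u=-7, v=37, w=-53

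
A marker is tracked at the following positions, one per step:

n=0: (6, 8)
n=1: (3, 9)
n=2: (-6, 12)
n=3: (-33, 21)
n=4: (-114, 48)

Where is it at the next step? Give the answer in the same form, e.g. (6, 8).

Consecutive displacements (-3, +1), (-9, +3), (-27, +9), (-81, +27) scale by a factor of 3 each step.
step 5: (-114, 48) + (-243, +81) → (-357, 129)

(-357, 129)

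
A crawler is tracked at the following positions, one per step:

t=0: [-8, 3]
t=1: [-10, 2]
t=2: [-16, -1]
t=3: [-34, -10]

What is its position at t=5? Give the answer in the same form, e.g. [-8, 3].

[-250, -118]

Step-to-step displacements: [-2, -1], [-6, -3], [-18, -9]; each is 3× the previous.
step 4: [-34, -10] + [-54, -27] → [-88, -37]
step 5: [-88, -37] + [-162, -81] → [-250, -118]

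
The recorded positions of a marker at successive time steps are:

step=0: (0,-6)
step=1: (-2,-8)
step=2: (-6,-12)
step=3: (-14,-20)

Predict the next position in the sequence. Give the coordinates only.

(-30,-36)

Consecutive displacements (-2,-2), (-4,-4), (-8,-8) scale by a factor of 2 each step.
step 4: (-14,-20) + (-16,-16) → (-30,-36)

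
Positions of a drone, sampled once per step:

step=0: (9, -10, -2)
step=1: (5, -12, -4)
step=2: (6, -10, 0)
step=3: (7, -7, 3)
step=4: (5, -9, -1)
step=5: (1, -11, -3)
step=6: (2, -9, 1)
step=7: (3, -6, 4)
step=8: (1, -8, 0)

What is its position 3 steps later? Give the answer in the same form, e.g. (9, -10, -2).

Step-to-step displacements: (-4, -2, -2), (+1, +2, +4), (+1, +3, +3), (-2, -2, -4), (-4, -2, -2), (+1, +2, +4), (+1, +3, +3), (-2, -2, -4) — a repeating cycle of length 4.
step 9: apply (-4, -2, -2) → (-3, -10, -2)
step 10: apply (+1, +2, +4) → (-2, -8, 2)
step 11: apply (+1, +3, +3) → (-1, -5, 5)

(-1, -5, 5)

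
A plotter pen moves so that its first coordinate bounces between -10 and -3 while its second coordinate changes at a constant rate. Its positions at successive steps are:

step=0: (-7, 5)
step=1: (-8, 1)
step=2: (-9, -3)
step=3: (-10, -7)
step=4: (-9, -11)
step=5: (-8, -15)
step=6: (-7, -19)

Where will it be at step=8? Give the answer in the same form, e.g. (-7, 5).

The first coordinate reflects between -10 and -3, moving 1 per step.
  step 7: -7 → -6
  step 8: -6 → -5
The second coordinate changes by -4 each step: at step 8 it is -27.

(-5, -27)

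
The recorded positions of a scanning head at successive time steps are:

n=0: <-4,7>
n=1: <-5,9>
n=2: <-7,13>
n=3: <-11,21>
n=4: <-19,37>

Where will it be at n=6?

Consecutive displacements <-1,+2>, <-2,+4>, <-4,+8>, <-8,+16> scale by a factor of 2 each step.
step 5: <-19,37> + <-16,+32> → <-35,69>
step 6: <-35,69> + <-32,+64> → <-67,133>

<-67,133>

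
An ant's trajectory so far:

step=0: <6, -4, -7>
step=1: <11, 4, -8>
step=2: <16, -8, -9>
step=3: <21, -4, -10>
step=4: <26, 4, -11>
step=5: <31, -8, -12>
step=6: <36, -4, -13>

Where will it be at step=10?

<56, 4, -17>

The first coordinate changes by +5 each step, so at step 10 it is 6 + 10·(5) = 56.
The second coordinate repeats the cycle [-4, 4, -8] with period 3; step 10 mod 3 = 1, giving 4.
The third coordinate changes by -1 each step, so at step 10 it is -7 + 10·(-1) = -17.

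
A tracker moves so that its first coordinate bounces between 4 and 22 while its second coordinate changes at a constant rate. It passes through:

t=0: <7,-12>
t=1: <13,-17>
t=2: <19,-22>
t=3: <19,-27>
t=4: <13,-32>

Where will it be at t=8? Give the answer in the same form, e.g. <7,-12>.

The first coordinate travels 6 per step and bounces off the walls at 4 and 22.
  step 5: 13 → 7
  step 6: 7 → 7
  step 7: 7 → 13
  step 8: 13 → 19
The second coordinate changes by -5 each step: at step 8 it is -52.

<19,-52>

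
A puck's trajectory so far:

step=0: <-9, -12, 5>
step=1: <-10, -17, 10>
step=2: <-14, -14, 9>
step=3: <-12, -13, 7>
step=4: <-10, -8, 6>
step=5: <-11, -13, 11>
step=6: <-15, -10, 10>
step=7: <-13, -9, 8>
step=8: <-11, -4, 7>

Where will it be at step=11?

Differencing gives <-1, -5, +5>, <-4, +3, -1>, <+2, +1, -2>, <+2, +5, -1>, <-1, -5, +5>, <-4, +3, -1>, <+2, +1, -2>, <+2, +5, -1>. This is the pattern <-1, -5, +5>, <-4, +3, -1>, <+2, +1, -2>, <+2, +5, -1> repeated.
step 9: apply <-1, -5, +5> → <-12, -9, 12>
step 10: apply <-4, +3, -1> → <-16, -6, 11>
step 11: apply <+2, +1, -2> → <-14, -5, 9>

<-14, -5, 9>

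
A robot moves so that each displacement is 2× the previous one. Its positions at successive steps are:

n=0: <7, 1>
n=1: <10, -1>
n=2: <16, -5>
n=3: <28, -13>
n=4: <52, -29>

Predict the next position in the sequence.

Step-to-step displacements: <+3, -2>, <+6, -4>, <+12, -8>, <+24, -16>; each is 2× the previous.
step 5: <52, -29> + <+48, -32> → <100, -61>

<100, -61>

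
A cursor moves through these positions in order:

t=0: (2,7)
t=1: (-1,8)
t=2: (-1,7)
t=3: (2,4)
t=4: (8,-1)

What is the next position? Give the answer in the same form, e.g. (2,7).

(17,-8)

Taking differences between consecutive positions: (-3,+1), (+0,-1), (+3,-3), (+6,-5). These grow by (+3,-2) each step.
step 5: (8,-1) + (+9,-7) → (17,-8)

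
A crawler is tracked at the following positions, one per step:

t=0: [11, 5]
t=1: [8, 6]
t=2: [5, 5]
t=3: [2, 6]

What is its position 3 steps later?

First: linear, -3 per step → -7 at step 6.
Second: cycles through 5, 6 every 2 steps. Step 6 lands at position 0 of the cycle → 5.

[-7, 5]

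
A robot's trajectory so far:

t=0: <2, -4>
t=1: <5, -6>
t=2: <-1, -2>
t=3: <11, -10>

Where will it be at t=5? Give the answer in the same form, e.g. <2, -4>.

Consecutive displacements <+3, -2>, <-6, +4>, <+12, -8> scale by a factor of -2 each step.
step 4: <11, -10> + <-24, +16> → <-13, 6>
step 5: <-13, 6> + <+48, -32> → <35, -26>

<35, -26>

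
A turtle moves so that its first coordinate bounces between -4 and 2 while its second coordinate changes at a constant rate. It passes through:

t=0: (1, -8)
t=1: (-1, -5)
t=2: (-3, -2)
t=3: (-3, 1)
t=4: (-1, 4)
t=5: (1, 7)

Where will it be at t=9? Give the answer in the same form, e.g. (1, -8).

(-3, 19)

The first coordinate reflects between -4 and 2, moving 2 per step.
  step 6: 1 → 1
  step 7: 1 → -1
  step 8: -1 → -3
  step 9: -3 → -3
The second coordinate changes by +3 each step: at step 9 it is 19.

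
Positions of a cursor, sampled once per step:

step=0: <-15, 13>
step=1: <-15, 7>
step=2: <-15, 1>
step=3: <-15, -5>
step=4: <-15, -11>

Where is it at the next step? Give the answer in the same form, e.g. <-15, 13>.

The position changes by <+0, -6> every step.
step 5: <-15, -11> + <+0, -6> → <-15, -17>

<-15, -17>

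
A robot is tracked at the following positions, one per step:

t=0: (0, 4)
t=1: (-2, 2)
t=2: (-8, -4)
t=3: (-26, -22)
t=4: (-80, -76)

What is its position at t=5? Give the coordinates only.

Consecutive displacements (-2, -2), (-6, -6), (-18, -18), (-54, -54) scale by a factor of 3 each step.
step 5: (-80, -76) + (-162, -162) → (-242, -238)

(-242, -238)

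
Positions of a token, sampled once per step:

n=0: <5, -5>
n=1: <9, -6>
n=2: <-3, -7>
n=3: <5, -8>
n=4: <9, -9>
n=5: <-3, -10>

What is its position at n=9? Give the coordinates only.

The first coordinate repeats the cycle [5, 9, -3] with period 3; step 9 mod 3 = 0, giving 5.
The second coordinate changes by -1 each step, so at step 9 it is -5 + 9·(-1) = -14.

<5, -14>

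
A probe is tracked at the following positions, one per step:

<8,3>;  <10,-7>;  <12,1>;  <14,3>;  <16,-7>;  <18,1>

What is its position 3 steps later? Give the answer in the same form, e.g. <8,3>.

First: linear, +2 per step → 24 at step 8.
Second: cycles through 3, -7, 1 every 3 steps. Step 8 lands at position 2 of the cycle → 1.

<24,1>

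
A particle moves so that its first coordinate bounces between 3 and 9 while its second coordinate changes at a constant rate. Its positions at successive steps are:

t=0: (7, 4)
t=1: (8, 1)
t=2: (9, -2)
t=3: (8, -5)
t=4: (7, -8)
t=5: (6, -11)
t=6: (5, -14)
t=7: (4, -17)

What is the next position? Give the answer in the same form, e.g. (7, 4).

(3, -20)

The first coordinate reflects between 3 and 9, moving 1 per step.
  step 8: 4 → 3
The second coordinate changes by -3 each step: at step 8 it is -20.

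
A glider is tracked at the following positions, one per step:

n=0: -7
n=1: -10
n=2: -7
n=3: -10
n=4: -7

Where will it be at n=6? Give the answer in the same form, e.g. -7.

-7

The jumps are -3, +3, -3, +3 — a geometric progression with ratio -1.
step 5: -7 − 3 → -10
step 6: -10 + 3 → -7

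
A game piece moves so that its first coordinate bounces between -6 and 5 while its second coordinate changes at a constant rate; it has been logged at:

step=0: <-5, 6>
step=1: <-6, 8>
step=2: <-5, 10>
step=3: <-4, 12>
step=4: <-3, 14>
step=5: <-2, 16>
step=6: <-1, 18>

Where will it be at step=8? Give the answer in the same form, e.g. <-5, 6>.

The first coordinate travels 1 per step and bounces off the walls at -6 and 5.
  step 7: -1 → 0
  step 8: 0 → 1
The second coordinate changes by +2 each step: at step 8 it is 22.

<1, 22>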